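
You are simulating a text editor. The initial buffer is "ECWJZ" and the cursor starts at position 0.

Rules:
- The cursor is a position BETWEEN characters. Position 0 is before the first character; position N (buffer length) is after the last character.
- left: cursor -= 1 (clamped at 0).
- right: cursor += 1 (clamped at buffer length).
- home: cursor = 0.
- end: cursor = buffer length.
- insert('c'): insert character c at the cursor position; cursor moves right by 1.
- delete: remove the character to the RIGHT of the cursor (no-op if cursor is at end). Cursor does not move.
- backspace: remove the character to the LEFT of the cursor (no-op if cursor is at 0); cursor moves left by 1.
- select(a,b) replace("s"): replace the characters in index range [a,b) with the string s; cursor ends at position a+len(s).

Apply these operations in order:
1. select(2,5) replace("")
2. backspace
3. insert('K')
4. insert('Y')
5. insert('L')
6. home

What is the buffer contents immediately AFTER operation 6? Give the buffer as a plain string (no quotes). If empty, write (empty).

After op 1 (select(2,5) replace("")): buf='EC' cursor=2
After op 2 (backspace): buf='E' cursor=1
After op 3 (insert('K')): buf='EK' cursor=2
After op 4 (insert('Y')): buf='EKY' cursor=3
After op 5 (insert('L')): buf='EKYL' cursor=4
After op 6 (home): buf='EKYL' cursor=0

Answer: EKYL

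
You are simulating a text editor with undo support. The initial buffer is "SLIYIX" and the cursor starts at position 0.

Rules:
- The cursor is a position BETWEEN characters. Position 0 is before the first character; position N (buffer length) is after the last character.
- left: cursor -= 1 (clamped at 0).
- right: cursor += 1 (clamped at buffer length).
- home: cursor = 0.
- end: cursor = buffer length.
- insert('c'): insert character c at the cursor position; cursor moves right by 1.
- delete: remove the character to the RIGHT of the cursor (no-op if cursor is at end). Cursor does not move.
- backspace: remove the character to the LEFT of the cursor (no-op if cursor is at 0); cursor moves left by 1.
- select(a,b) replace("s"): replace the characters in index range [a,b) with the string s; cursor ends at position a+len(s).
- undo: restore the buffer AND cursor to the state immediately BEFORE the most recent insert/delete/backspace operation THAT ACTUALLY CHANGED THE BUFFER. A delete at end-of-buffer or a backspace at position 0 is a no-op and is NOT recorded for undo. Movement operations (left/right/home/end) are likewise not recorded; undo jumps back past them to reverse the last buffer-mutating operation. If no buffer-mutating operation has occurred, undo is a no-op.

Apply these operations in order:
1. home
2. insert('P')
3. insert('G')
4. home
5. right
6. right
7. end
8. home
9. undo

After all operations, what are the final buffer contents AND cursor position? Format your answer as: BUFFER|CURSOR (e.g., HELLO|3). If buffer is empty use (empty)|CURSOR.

Answer: PSLIYIX|1

Derivation:
After op 1 (home): buf='SLIYIX' cursor=0
After op 2 (insert('P')): buf='PSLIYIX' cursor=1
After op 3 (insert('G')): buf='PGSLIYIX' cursor=2
After op 4 (home): buf='PGSLIYIX' cursor=0
After op 5 (right): buf='PGSLIYIX' cursor=1
After op 6 (right): buf='PGSLIYIX' cursor=2
After op 7 (end): buf='PGSLIYIX' cursor=8
After op 8 (home): buf='PGSLIYIX' cursor=0
After op 9 (undo): buf='PSLIYIX' cursor=1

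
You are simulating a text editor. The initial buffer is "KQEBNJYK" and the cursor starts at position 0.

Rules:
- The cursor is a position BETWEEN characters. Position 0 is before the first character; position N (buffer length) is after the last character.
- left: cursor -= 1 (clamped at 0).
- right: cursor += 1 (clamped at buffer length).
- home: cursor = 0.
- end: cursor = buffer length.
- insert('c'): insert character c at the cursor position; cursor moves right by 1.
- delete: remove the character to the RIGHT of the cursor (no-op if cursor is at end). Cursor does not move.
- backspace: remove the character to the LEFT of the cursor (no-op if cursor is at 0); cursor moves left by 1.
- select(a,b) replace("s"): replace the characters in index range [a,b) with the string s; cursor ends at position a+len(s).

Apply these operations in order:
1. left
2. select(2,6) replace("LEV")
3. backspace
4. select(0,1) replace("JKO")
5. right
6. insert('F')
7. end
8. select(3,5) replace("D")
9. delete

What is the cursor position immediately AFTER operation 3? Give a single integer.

After op 1 (left): buf='KQEBNJYK' cursor=0
After op 2 (select(2,6) replace("LEV")): buf='KQLEVYK' cursor=5
After op 3 (backspace): buf='KQLEYK' cursor=4

Answer: 4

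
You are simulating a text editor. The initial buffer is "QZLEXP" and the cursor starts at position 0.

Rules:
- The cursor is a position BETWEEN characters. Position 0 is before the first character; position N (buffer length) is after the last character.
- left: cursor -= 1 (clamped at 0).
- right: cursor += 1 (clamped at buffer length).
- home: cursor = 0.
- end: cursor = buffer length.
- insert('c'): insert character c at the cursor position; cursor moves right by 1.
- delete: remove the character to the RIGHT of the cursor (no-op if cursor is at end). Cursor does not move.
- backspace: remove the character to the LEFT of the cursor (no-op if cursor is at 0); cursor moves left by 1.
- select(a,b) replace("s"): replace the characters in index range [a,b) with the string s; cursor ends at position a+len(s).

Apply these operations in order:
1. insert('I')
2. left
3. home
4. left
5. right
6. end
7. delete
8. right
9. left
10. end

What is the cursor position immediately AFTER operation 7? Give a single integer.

After op 1 (insert('I')): buf='IQZLEXP' cursor=1
After op 2 (left): buf='IQZLEXP' cursor=0
After op 3 (home): buf='IQZLEXP' cursor=0
After op 4 (left): buf='IQZLEXP' cursor=0
After op 5 (right): buf='IQZLEXP' cursor=1
After op 6 (end): buf='IQZLEXP' cursor=7
After op 7 (delete): buf='IQZLEXP' cursor=7

Answer: 7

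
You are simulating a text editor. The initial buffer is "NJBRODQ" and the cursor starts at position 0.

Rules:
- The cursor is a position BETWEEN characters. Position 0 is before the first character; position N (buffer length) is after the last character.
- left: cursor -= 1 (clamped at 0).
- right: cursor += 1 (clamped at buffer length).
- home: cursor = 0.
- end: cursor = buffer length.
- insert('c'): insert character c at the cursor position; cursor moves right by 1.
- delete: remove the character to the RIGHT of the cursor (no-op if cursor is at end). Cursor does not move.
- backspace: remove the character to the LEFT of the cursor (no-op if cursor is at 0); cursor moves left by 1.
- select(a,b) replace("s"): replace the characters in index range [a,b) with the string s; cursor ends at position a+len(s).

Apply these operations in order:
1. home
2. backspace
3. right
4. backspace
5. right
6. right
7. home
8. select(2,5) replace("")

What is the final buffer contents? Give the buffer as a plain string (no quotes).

After op 1 (home): buf='NJBRODQ' cursor=0
After op 2 (backspace): buf='NJBRODQ' cursor=0
After op 3 (right): buf='NJBRODQ' cursor=1
After op 4 (backspace): buf='JBRODQ' cursor=0
After op 5 (right): buf='JBRODQ' cursor=1
After op 6 (right): buf='JBRODQ' cursor=2
After op 7 (home): buf='JBRODQ' cursor=0
After op 8 (select(2,5) replace("")): buf='JBQ' cursor=2

Answer: JBQ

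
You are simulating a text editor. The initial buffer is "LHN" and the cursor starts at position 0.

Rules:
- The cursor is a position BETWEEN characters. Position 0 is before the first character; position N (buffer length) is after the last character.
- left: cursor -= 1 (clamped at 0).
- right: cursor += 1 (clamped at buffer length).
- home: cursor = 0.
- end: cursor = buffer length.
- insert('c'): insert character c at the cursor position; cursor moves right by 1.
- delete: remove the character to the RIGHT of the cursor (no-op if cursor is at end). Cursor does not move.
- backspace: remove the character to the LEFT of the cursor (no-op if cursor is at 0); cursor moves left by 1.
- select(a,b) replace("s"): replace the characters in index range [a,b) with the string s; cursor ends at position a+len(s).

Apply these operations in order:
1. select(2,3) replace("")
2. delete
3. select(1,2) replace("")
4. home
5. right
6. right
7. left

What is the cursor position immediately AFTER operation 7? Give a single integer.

Answer: 0

Derivation:
After op 1 (select(2,3) replace("")): buf='LH' cursor=2
After op 2 (delete): buf='LH' cursor=2
After op 3 (select(1,2) replace("")): buf='L' cursor=1
After op 4 (home): buf='L' cursor=0
After op 5 (right): buf='L' cursor=1
After op 6 (right): buf='L' cursor=1
After op 7 (left): buf='L' cursor=0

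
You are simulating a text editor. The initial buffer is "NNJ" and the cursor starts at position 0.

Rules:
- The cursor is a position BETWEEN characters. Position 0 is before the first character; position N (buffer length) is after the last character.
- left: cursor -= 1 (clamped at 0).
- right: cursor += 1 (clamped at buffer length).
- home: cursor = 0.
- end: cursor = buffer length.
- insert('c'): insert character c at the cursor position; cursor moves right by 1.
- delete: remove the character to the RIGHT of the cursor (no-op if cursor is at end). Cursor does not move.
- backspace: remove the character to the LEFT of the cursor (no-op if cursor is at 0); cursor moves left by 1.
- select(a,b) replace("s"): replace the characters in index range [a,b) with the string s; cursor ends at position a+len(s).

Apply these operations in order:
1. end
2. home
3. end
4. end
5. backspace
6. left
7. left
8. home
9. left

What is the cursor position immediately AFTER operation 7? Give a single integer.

After op 1 (end): buf='NNJ' cursor=3
After op 2 (home): buf='NNJ' cursor=0
After op 3 (end): buf='NNJ' cursor=3
After op 4 (end): buf='NNJ' cursor=3
After op 5 (backspace): buf='NN' cursor=2
After op 6 (left): buf='NN' cursor=1
After op 7 (left): buf='NN' cursor=0

Answer: 0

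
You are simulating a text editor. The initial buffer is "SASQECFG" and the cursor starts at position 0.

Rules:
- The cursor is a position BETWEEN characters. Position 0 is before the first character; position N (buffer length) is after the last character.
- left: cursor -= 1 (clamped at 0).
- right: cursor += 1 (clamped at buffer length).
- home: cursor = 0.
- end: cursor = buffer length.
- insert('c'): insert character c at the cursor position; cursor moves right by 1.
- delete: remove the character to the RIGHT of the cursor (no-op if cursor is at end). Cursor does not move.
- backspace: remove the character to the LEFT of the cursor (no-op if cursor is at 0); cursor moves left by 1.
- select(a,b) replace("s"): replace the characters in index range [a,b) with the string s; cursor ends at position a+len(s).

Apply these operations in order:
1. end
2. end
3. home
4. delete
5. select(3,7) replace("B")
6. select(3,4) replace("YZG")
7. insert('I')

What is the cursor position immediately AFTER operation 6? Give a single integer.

Answer: 6

Derivation:
After op 1 (end): buf='SASQECFG' cursor=8
After op 2 (end): buf='SASQECFG' cursor=8
After op 3 (home): buf='SASQECFG' cursor=0
After op 4 (delete): buf='ASQECFG' cursor=0
After op 5 (select(3,7) replace("B")): buf='ASQB' cursor=4
After op 6 (select(3,4) replace("YZG")): buf='ASQYZG' cursor=6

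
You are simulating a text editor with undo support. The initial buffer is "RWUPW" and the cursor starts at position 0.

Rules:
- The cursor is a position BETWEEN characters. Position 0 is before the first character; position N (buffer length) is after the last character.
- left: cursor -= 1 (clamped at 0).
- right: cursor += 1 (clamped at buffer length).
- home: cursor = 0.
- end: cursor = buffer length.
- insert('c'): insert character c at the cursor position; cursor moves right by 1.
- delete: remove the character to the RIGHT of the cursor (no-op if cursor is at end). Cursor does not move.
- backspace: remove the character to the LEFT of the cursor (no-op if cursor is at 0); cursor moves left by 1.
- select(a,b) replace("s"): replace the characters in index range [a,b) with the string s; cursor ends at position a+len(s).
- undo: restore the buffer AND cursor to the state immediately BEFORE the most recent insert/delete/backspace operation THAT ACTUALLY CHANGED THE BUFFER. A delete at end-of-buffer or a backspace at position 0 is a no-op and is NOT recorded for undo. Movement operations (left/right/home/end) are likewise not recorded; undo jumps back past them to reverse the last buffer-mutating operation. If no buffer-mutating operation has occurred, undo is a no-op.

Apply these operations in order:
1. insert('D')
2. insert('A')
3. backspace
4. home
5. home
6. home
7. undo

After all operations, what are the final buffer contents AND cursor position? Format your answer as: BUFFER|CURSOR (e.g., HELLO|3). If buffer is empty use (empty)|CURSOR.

After op 1 (insert('D')): buf='DRWUPW' cursor=1
After op 2 (insert('A')): buf='DARWUPW' cursor=2
After op 3 (backspace): buf='DRWUPW' cursor=1
After op 4 (home): buf='DRWUPW' cursor=0
After op 5 (home): buf='DRWUPW' cursor=0
After op 6 (home): buf='DRWUPW' cursor=0
After op 7 (undo): buf='DARWUPW' cursor=2

Answer: DARWUPW|2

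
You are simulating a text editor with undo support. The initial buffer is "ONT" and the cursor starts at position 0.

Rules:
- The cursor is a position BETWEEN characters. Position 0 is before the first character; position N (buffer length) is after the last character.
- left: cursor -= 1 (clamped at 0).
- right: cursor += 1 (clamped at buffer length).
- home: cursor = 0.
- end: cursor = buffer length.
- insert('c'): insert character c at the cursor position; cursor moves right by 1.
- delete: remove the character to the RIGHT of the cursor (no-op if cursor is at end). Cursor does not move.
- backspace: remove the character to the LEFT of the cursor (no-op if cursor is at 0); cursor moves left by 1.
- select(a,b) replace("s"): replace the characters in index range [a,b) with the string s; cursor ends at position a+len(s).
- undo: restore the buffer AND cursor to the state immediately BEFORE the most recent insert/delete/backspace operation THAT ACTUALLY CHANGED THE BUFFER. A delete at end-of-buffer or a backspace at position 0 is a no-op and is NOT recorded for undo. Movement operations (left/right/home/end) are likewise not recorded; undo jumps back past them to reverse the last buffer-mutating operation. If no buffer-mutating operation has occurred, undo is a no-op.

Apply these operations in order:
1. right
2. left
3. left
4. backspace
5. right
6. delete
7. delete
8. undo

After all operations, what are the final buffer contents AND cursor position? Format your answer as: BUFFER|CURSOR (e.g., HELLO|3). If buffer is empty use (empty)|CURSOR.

Answer: OT|1

Derivation:
After op 1 (right): buf='ONT' cursor=1
After op 2 (left): buf='ONT' cursor=0
After op 3 (left): buf='ONT' cursor=0
After op 4 (backspace): buf='ONT' cursor=0
After op 5 (right): buf='ONT' cursor=1
After op 6 (delete): buf='OT' cursor=1
After op 7 (delete): buf='O' cursor=1
After op 8 (undo): buf='OT' cursor=1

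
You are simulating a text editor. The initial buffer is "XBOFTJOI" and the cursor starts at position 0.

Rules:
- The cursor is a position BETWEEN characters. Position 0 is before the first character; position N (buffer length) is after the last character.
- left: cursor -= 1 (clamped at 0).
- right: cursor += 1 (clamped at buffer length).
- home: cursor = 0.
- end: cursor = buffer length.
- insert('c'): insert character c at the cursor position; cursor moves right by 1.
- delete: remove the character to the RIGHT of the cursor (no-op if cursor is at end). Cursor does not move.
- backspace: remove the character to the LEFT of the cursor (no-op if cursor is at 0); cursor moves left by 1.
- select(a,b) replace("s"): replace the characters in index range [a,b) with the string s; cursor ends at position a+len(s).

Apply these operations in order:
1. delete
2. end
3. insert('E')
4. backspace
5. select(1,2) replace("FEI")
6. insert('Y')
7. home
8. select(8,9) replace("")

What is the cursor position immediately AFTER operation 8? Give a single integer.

Answer: 8

Derivation:
After op 1 (delete): buf='BOFTJOI' cursor=0
After op 2 (end): buf='BOFTJOI' cursor=7
After op 3 (insert('E')): buf='BOFTJOIE' cursor=8
After op 4 (backspace): buf='BOFTJOI' cursor=7
After op 5 (select(1,2) replace("FEI")): buf='BFEIFTJOI' cursor=4
After op 6 (insert('Y')): buf='BFEIYFTJOI' cursor=5
After op 7 (home): buf='BFEIYFTJOI' cursor=0
After op 8 (select(8,9) replace("")): buf='BFEIYFTJI' cursor=8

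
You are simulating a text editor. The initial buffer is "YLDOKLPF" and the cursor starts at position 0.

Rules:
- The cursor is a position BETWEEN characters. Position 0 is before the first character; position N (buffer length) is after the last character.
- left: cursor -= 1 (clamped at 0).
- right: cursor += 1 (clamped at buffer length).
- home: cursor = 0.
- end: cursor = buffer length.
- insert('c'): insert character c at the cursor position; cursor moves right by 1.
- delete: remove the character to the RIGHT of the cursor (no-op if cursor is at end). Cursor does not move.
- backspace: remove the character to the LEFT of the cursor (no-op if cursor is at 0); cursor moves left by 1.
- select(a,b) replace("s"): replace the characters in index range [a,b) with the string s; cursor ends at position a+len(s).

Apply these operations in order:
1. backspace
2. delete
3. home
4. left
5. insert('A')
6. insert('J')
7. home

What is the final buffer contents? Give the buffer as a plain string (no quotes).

Answer: AJLDOKLPF

Derivation:
After op 1 (backspace): buf='YLDOKLPF' cursor=0
After op 2 (delete): buf='LDOKLPF' cursor=0
After op 3 (home): buf='LDOKLPF' cursor=0
After op 4 (left): buf='LDOKLPF' cursor=0
After op 5 (insert('A')): buf='ALDOKLPF' cursor=1
After op 6 (insert('J')): buf='AJLDOKLPF' cursor=2
After op 7 (home): buf='AJLDOKLPF' cursor=0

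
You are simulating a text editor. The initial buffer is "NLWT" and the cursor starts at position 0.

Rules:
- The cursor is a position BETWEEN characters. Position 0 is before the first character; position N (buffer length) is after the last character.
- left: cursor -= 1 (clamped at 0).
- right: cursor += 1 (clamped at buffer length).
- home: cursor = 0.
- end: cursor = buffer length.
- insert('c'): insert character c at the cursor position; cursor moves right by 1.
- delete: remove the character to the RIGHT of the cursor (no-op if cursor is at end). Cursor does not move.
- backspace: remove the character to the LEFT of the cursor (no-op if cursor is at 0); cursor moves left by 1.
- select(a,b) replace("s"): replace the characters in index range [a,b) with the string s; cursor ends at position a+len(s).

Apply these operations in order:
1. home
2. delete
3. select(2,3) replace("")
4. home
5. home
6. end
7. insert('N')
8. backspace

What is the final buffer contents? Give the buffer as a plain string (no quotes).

After op 1 (home): buf='NLWT' cursor=0
After op 2 (delete): buf='LWT' cursor=0
After op 3 (select(2,3) replace("")): buf='LW' cursor=2
After op 4 (home): buf='LW' cursor=0
After op 5 (home): buf='LW' cursor=0
After op 6 (end): buf='LW' cursor=2
After op 7 (insert('N')): buf='LWN' cursor=3
After op 8 (backspace): buf='LW' cursor=2

Answer: LW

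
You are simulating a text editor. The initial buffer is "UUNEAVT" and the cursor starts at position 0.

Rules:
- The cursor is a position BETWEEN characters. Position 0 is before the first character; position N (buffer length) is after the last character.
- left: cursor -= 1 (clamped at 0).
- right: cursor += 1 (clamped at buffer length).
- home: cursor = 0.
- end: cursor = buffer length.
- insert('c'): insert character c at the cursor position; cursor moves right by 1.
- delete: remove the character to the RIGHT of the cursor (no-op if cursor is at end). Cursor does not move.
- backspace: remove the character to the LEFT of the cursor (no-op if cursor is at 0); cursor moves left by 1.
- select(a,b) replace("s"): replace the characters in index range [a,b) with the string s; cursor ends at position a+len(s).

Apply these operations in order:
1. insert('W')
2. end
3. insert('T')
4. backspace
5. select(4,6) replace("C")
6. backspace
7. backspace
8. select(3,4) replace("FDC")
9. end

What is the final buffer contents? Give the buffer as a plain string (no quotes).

After op 1 (insert('W')): buf='WUUNEAVT' cursor=1
After op 2 (end): buf='WUUNEAVT' cursor=8
After op 3 (insert('T')): buf='WUUNEAVTT' cursor=9
After op 4 (backspace): buf='WUUNEAVT' cursor=8
After op 5 (select(4,6) replace("C")): buf='WUUNCVT' cursor=5
After op 6 (backspace): buf='WUUNVT' cursor=4
After op 7 (backspace): buf='WUUVT' cursor=3
After op 8 (select(3,4) replace("FDC")): buf='WUUFDCT' cursor=6
After op 9 (end): buf='WUUFDCT' cursor=7

Answer: WUUFDCT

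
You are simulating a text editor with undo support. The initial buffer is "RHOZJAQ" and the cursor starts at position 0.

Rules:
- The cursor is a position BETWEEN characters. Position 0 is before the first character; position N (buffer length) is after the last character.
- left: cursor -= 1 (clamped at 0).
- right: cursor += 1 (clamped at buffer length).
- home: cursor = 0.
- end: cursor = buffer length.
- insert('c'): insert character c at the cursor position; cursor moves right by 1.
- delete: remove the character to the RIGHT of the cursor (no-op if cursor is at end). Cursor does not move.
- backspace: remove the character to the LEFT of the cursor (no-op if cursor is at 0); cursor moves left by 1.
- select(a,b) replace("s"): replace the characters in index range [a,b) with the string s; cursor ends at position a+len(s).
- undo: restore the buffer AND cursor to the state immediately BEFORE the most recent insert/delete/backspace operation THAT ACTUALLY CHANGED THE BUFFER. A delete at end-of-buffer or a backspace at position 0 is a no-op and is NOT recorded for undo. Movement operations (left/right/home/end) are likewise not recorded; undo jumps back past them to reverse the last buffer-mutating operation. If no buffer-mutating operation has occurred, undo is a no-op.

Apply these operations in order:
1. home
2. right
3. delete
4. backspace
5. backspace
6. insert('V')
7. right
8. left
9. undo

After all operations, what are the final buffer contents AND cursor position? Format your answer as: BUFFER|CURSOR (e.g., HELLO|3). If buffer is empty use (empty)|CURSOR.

After op 1 (home): buf='RHOZJAQ' cursor=0
After op 2 (right): buf='RHOZJAQ' cursor=1
After op 3 (delete): buf='ROZJAQ' cursor=1
After op 4 (backspace): buf='OZJAQ' cursor=0
After op 5 (backspace): buf='OZJAQ' cursor=0
After op 6 (insert('V')): buf='VOZJAQ' cursor=1
After op 7 (right): buf='VOZJAQ' cursor=2
After op 8 (left): buf='VOZJAQ' cursor=1
After op 9 (undo): buf='OZJAQ' cursor=0

Answer: OZJAQ|0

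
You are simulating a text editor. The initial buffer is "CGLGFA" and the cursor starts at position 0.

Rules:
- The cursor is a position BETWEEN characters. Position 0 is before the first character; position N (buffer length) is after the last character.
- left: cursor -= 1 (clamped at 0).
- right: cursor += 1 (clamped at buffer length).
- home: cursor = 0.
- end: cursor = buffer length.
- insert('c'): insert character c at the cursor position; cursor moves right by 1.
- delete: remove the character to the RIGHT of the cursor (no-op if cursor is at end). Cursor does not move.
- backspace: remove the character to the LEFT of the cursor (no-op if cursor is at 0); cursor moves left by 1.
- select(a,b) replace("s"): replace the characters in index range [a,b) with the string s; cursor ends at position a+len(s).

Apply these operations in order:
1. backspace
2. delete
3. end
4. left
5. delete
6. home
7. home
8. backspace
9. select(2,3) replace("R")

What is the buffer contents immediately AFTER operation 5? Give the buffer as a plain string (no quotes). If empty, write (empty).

Answer: GLGF

Derivation:
After op 1 (backspace): buf='CGLGFA' cursor=0
After op 2 (delete): buf='GLGFA' cursor=0
After op 3 (end): buf='GLGFA' cursor=5
After op 4 (left): buf='GLGFA' cursor=4
After op 5 (delete): buf='GLGF' cursor=4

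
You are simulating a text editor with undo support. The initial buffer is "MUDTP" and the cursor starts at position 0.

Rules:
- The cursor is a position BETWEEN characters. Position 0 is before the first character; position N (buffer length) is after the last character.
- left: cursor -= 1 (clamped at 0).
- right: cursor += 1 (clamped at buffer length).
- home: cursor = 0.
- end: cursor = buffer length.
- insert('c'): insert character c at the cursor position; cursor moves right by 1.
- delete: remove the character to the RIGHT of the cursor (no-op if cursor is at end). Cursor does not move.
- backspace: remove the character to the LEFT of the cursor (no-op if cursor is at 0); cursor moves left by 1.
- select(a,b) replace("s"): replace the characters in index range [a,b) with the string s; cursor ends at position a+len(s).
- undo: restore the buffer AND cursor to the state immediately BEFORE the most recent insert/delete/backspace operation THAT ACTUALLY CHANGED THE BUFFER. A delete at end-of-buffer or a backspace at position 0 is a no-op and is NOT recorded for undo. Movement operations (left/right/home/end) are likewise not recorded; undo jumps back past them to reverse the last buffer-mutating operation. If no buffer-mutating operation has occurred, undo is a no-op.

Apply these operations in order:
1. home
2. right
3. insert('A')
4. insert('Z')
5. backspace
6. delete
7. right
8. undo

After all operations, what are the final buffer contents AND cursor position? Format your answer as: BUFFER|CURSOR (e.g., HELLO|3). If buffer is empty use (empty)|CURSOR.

After op 1 (home): buf='MUDTP' cursor=0
After op 2 (right): buf='MUDTP' cursor=1
After op 3 (insert('A')): buf='MAUDTP' cursor=2
After op 4 (insert('Z')): buf='MAZUDTP' cursor=3
After op 5 (backspace): buf='MAUDTP' cursor=2
After op 6 (delete): buf='MADTP' cursor=2
After op 7 (right): buf='MADTP' cursor=3
After op 8 (undo): buf='MAUDTP' cursor=2

Answer: MAUDTP|2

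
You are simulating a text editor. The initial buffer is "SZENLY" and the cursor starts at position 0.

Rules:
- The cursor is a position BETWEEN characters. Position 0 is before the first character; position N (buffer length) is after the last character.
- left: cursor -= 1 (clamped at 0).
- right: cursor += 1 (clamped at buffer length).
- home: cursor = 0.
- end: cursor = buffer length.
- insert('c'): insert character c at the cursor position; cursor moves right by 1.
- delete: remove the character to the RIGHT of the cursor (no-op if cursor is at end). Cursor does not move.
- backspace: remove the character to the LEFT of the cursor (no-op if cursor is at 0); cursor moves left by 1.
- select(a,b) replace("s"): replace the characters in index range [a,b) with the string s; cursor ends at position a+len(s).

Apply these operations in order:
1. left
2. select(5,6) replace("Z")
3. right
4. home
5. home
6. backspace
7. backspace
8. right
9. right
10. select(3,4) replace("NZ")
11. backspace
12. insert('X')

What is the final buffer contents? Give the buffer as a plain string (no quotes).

Answer: SZENXLZ

Derivation:
After op 1 (left): buf='SZENLY' cursor=0
After op 2 (select(5,6) replace("Z")): buf='SZENLZ' cursor=6
After op 3 (right): buf='SZENLZ' cursor=6
After op 4 (home): buf='SZENLZ' cursor=0
After op 5 (home): buf='SZENLZ' cursor=0
After op 6 (backspace): buf='SZENLZ' cursor=0
After op 7 (backspace): buf='SZENLZ' cursor=0
After op 8 (right): buf='SZENLZ' cursor=1
After op 9 (right): buf='SZENLZ' cursor=2
After op 10 (select(3,4) replace("NZ")): buf='SZENZLZ' cursor=5
After op 11 (backspace): buf='SZENLZ' cursor=4
After op 12 (insert('X')): buf='SZENXLZ' cursor=5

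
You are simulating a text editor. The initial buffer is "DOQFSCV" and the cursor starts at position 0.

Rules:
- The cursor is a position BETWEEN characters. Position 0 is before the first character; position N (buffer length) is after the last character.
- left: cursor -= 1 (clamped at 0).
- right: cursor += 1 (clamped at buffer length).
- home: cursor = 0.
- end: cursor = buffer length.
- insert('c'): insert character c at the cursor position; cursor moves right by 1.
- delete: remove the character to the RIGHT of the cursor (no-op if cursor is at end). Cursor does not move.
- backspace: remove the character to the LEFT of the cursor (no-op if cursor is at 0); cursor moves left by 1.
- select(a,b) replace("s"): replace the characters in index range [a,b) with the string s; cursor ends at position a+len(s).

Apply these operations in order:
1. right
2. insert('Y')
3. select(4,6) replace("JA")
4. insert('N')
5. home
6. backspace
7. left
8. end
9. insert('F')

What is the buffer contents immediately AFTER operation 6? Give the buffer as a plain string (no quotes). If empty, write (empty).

After op 1 (right): buf='DOQFSCV' cursor=1
After op 2 (insert('Y')): buf='DYOQFSCV' cursor=2
After op 3 (select(4,6) replace("JA")): buf='DYOQJACV' cursor=6
After op 4 (insert('N')): buf='DYOQJANCV' cursor=7
After op 5 (home): buf='DYOQJANCV' cursor=0
After op 6 (backspace): buf='DYOQJANCV' cursor=0

Answer: DYOQJANCV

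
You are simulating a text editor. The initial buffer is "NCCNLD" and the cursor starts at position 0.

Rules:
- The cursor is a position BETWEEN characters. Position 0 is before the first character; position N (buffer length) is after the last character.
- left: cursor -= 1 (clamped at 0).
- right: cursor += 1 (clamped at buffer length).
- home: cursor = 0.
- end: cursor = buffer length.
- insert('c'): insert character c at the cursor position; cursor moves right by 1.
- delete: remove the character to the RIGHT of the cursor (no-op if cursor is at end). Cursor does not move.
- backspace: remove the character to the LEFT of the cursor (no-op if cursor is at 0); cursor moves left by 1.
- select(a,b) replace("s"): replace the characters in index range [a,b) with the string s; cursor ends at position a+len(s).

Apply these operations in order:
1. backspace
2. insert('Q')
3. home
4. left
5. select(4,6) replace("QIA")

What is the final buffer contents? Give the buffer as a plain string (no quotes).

Answer: QNCCQIAD

Derivation:
After op 1 (backspace): buf='NCCNLD' cursor=0
After op 2 (insert('Q')): buf='QNCCNLD' cursor=1
After op 3 (home): buf='QNCCNLD' cursor=0
After op 4 (left): buf='QNCCNLD' cursor=0
After op 5 (select(4,6) replace("QIA")): buf='QNCCQIAD' cursor=7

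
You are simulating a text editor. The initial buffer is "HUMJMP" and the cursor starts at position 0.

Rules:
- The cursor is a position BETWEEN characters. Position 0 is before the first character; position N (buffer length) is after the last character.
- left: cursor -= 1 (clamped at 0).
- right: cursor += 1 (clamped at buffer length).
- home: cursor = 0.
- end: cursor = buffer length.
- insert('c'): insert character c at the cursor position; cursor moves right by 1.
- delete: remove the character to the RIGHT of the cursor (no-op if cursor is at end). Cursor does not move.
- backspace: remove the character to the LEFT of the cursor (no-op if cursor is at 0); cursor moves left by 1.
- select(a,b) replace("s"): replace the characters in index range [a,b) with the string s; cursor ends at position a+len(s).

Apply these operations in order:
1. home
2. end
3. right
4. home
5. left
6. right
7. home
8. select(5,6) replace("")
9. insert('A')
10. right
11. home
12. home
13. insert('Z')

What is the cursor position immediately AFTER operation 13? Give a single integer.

Answer: 1

Derivation:
After op 1 (home): buf='HUMJMP' cursor=0
After op 2 (end): buf='HUMJMP' cursor=6
After op 3 (right): buf='HUMJMP' cursor=6
After op 4 (home): buf='HUMJMP' cursor=0
After op 5 (left): buf='HUMJMP' cursor=0
After op 6 (right): buf='HUMJMP' cursor=1
After op 7 (home): buf='HUMJMP' cursor=0
After op 8 (select(5,6) replace("")): buf='HUMJM' cursor=5
After op 9 (insert('A')): buf='HUMJMA' cursor=6
After op 10 (right): buf='HUMJMA' cursor=6
After op 11 (home): buf='HUMJMA' cursor=0
After op 12 (home): buf='HUMJMA' cursor=0
After op 13 (insert('Z')): buf='ZHUMJMA' cursor=1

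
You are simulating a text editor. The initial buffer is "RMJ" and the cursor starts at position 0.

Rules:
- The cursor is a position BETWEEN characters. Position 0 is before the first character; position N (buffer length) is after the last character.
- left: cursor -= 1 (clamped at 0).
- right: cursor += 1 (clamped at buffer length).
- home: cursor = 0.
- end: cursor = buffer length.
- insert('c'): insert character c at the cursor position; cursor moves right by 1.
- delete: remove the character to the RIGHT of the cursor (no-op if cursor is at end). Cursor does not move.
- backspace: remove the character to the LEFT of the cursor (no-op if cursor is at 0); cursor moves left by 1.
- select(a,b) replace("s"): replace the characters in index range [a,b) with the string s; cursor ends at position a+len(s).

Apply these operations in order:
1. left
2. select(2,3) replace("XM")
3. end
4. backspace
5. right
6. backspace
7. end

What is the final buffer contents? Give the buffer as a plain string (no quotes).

Answer: RM

Derivation:
After op 1 (left): buf='RMJ' cursor=0
After op 2 (select(2,3) replace("XM")): buf='RMXM' cursor=4
After op 3 (end): buf='RMXM' cursor=4
After op 4 (backspace): buf='RMX' cursor=3
After op 5 (right): buf='RMX' cursor=3
After op 6 (backspace): buf='RM' cursor=2
After op 7 (end): buf='RM' cursor=2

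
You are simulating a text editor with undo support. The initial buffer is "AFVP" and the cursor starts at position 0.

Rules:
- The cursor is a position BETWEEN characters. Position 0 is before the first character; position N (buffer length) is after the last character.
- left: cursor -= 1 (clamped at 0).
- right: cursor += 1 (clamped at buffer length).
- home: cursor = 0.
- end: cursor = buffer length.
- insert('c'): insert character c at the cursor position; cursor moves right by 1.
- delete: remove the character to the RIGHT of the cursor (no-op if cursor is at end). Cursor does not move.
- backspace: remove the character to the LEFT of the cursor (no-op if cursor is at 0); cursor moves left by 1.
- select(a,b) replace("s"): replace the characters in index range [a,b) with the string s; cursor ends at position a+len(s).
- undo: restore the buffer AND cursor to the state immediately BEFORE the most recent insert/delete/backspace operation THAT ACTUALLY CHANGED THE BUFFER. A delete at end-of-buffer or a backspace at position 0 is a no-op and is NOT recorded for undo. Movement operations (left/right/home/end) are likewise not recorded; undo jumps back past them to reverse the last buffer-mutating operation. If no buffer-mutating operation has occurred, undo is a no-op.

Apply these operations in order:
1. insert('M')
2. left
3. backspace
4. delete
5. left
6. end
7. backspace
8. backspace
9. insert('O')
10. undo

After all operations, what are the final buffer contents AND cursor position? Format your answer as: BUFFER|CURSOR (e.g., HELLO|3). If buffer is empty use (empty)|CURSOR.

After op 1 (insert('M')): buf='MAFVP' cursor=1
After op 2 (left): buf='MAFVP' cursor=0
After op 3 (backspace): buf='MAFVP' cursor=0
After op 4 (delete): buf='AFVP' cursor=0
After op 5 (left): buf='AFVP' cursor=0
After op 6 (end): buf='AFVP' cursor=4
After op 7 (backspace): buf='AFV' cursor=3
After op 8 (backspace): buf='AF' cursor=2
After op 9 (insert('O')): buf='AFO' cursor=3
After op 10 (undo): buf='AF' cursor=2

Answer: AF|2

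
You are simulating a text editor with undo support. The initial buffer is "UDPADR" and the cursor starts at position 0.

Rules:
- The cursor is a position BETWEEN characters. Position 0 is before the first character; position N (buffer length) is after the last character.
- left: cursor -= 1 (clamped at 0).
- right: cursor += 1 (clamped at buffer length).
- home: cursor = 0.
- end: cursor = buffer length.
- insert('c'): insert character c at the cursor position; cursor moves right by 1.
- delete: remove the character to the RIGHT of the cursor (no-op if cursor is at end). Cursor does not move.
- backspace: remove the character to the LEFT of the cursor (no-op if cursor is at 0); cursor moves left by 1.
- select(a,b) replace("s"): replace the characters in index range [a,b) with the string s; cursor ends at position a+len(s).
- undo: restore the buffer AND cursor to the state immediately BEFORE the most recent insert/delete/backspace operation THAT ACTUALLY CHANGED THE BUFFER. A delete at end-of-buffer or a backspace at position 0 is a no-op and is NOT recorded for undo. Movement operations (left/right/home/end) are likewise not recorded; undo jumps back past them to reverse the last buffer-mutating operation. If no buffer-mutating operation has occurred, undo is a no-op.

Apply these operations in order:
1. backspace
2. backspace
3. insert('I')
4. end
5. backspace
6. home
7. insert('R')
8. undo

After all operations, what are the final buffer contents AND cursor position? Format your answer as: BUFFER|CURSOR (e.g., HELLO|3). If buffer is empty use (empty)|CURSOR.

Answer: IUDPAD|0

Derivation:
After op 1 (backspace): buf='UDPADR' cursor=0
After op 2 (backspace): buf='UDPADR' cursor=0
After op 3 (insert('I')): buf='IUDPADR' cursor=1
After op 4 (end): buf='IUDPADR' cursor=7
After op 5 (backspace): buf='IUDPAD' cursor=6
After op 6 (home): buf='IUDPAD' cursor=0
After op 7 (insert('R')): buf='RIUDPAD' cursor=1
After op 8 (undo): buf='IUDPAD' cursor=0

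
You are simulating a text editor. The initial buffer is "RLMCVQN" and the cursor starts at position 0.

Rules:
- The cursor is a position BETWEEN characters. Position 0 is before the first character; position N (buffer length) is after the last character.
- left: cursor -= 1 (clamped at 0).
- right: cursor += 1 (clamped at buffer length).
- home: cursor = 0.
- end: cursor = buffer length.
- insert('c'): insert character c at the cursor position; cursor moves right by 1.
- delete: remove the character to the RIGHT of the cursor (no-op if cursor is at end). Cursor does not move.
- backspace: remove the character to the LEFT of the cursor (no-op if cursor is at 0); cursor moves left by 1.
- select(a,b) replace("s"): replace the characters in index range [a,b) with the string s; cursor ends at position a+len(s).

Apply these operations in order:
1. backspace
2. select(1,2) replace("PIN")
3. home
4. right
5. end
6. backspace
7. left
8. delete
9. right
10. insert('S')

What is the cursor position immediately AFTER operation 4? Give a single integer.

After op 1 (backspace): buf='RLMCVQN' cursor=0
After op 2 (select(1,2) replace("PIN")): buf='RPINMCVQN' cursor=4
After op 3 (home): buf='RPINMCVQN' cursor=0
After op 4 (right): buf='RPINMCVQN' cursor=1

Answer: 1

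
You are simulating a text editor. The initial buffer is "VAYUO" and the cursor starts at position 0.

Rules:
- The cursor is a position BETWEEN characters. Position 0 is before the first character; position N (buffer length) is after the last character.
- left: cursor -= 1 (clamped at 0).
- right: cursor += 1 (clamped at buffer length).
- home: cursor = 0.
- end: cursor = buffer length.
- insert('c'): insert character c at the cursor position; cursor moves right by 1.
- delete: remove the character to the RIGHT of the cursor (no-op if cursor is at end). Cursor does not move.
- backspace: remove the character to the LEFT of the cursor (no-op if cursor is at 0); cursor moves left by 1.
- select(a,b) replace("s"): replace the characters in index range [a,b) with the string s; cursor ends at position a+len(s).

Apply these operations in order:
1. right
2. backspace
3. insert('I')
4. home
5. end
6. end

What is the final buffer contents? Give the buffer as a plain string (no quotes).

After op 1 (right): buf='VAYUO' cursor=1
After op 2 (backspace): buf='AYUO' cursor=0
After op 3 (insert('I')): buf='IAYUO' cursor=1
After op 4 (home): buf='IAYUO' cursor=0
After op 5 (end): buf='IAYUO' cursor=5
After op 6 (end): buf='IAYUO' cursor=5

Answer: IAYUO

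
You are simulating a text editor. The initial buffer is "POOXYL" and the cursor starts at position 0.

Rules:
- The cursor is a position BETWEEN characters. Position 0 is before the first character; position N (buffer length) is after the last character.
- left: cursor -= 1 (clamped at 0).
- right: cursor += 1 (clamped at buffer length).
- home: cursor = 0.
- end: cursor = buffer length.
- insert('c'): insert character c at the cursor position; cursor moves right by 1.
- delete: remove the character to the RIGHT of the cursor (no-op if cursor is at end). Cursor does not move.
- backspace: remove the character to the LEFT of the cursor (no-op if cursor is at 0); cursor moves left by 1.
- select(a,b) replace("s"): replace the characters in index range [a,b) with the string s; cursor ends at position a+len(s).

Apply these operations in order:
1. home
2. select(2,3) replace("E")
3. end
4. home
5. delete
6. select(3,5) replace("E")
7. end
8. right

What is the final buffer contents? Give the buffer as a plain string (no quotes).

After op 1 (home): buf='POOXYL' cursor=0
After op 2 (select(2,3) replace("E")): buf='POEXYL' cursor=3
After op 3 (end): buf='POEXYL' cursor=6
After op 4 (home): buf='POEXYL' cursor=0
After op 5 (delete): buf='OEXYL' cursor=0
After op 6 (select(3,5) replace("E")): buf='OEXE' cursor=4
After op 7 (end): buf='OEXE' cursor=4
After op 8 (right): buf='OEXE' cursor=4

Answer: OEXE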